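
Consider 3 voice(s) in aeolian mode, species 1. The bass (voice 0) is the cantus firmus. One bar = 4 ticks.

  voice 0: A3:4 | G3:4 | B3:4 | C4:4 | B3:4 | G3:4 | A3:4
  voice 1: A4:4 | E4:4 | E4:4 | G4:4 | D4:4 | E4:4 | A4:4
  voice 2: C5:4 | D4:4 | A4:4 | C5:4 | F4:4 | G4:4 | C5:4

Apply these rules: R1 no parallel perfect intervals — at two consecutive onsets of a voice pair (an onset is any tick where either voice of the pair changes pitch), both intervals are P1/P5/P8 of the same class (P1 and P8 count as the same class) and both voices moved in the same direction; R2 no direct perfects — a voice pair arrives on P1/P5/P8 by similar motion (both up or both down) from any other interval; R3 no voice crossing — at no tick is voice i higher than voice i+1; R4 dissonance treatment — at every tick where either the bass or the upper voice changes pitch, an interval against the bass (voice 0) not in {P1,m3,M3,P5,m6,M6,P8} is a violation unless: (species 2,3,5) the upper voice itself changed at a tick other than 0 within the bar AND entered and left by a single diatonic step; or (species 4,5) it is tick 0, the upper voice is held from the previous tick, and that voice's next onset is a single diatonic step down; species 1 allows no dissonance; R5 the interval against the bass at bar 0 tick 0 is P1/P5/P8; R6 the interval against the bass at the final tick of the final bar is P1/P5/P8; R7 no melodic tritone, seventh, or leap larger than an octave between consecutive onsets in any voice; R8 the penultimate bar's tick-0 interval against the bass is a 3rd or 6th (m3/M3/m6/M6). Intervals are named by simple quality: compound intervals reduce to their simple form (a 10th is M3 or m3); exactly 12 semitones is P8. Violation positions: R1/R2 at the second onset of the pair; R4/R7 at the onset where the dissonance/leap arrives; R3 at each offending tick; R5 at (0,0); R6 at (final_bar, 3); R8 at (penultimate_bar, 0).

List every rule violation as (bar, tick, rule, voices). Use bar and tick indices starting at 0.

bar 0: v0=A3 v1=A4 v2=C5 downbeat m3
bar 1: v0=G3 v1=E4 v2=D4 downbeat P5
bar 2: v0=B3 v1=E4 v2=A4 downbeat m7
bar 3: v0=C4 v1=G4 v2=C5 downbeat P8
bar 4: v0=B3 v1=D4 v2=F4 downbeat TT
bar 5: v0=G3 v1=E4 v2=G4 downbeat P8
bar 6: v0=A3 v1=A4 v2=C5 downbeat m3
  -> R5 @ bar 0 tick 0 v(0, 2): opens on m3
  -> R2 @ bar 1 tick 0 v(0, 2): A3/C5 m3 -> G3/D4 P5 similar
  -> R3 @ bar 1 tick 0 v(1, 2): E4 above D4
  -> R7 @ bar 1 tick 0 v(2,): C5->D4 leap 10st
  -> R3 @ bar 1 tick 1 v(1, 2): E4 above D4
  -> R3 @ bar 1 tick 2 v(1, 2): E4 above D4
  -> R3 @ bar 1 tick 3 v(1, 2): E4 above D4
  -> R4 @ bar 2 tick 0 v(0, 1): B3/E4 P4 untreated
  -> R4 @ bar 2 tick 0 v(0, 2): B3/A4 m7 untreated
  -> R2 @ bar 3 tick 0 v(0, 1): B3/E4 P4 -> C4/G4 P5 similar
  -> R2 @ bar 3 tick 0 v(0, 2): B3/A4 m7 -> C4/C5 P8 similar
  -> R4 @ bar 4 tick 0 v(0, 2): B3/F4 TT untreated
  -> R8 @ bar 5 tick 0 v(0, 2): penult P8 not 3rd/6th
  -> R2 @ bar 6 tick 0 v(0, 1): G3/E4 M6 -> A3/A4 P8 similar
  -> R6 @ bar 6 tick 3 v(0, 2): closes on m3

(0, 0, R5, (0, 2))
(1, 0, R2, (0, 2))
(1, 0, R3, (1, 2))
(1, 0, R7, (2,))
(1, 1, R3, (1, 2))
(1, 2, R3, (1, 2))
(1, 3, R3, (1, 2))
(2, 0, R4, (0, 1))
(2, 0, R4, (0, 2))
(3, 0, R2, (0, 1))
(3, 0, R2, (0, 2))
(4, 0, R4, (0, 2))
(5, 0, R8, (0, 2))
(6, 0, R2, (0, 1))
(6, 3, R6, (0, 2))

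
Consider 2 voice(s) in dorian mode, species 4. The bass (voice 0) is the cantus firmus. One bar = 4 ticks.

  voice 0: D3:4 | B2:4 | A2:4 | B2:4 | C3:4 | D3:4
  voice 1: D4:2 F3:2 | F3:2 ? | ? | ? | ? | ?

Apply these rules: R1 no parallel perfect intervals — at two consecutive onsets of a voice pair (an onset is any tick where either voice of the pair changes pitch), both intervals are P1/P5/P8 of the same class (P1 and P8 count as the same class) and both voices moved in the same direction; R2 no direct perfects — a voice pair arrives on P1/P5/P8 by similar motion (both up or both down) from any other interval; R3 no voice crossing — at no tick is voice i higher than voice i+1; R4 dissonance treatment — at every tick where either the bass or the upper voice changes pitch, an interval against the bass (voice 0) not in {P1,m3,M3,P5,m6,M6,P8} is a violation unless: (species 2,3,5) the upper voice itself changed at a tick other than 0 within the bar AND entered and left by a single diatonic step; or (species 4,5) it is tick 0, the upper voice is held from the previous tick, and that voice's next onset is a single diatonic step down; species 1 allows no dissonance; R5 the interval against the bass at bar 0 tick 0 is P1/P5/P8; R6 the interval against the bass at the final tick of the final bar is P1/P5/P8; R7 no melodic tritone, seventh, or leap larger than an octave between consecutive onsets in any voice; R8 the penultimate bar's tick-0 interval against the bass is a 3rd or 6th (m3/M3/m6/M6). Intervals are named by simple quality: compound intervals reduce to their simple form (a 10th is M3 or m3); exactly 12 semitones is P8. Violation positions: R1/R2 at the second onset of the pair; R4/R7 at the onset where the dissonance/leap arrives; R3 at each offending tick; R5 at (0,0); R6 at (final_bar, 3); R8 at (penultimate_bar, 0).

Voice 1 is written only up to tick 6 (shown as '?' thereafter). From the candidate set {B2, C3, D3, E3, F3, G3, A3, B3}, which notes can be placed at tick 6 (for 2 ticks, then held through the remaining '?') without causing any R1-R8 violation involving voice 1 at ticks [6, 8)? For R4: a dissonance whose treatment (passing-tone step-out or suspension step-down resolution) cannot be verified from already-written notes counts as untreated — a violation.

B2: violates R7
C3: violates R4
D3: legal
E3: violates R4
F3: legal
G3: legal
A3: violates R4
B3: violates R7

{D3, F3, G3}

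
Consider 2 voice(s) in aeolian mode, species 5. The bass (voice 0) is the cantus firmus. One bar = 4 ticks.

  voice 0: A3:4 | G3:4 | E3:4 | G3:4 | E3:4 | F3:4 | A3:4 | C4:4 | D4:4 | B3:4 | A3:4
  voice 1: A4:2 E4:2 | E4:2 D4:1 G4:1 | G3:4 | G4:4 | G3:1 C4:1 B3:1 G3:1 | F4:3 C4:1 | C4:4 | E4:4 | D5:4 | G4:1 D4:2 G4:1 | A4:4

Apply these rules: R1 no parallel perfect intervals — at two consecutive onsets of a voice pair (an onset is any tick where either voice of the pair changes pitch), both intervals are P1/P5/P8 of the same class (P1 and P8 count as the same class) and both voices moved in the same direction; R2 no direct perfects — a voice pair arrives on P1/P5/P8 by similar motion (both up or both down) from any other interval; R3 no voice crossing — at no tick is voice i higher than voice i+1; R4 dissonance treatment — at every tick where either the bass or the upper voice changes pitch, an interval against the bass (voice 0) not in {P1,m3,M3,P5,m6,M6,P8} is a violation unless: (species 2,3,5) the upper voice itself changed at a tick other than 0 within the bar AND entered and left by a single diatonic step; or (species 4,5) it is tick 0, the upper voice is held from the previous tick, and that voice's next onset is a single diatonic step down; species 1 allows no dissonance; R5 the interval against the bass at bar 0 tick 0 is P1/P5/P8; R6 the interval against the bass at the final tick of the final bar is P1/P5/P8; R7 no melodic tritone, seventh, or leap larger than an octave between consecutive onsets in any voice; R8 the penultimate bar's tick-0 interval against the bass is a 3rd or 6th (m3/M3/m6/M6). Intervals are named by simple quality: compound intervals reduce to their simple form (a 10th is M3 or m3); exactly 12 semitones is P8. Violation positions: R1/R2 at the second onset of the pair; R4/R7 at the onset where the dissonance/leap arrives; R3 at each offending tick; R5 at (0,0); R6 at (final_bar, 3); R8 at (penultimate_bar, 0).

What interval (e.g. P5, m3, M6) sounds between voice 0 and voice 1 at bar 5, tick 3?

P5

voice 0=F3 voice 1=C4 -> P5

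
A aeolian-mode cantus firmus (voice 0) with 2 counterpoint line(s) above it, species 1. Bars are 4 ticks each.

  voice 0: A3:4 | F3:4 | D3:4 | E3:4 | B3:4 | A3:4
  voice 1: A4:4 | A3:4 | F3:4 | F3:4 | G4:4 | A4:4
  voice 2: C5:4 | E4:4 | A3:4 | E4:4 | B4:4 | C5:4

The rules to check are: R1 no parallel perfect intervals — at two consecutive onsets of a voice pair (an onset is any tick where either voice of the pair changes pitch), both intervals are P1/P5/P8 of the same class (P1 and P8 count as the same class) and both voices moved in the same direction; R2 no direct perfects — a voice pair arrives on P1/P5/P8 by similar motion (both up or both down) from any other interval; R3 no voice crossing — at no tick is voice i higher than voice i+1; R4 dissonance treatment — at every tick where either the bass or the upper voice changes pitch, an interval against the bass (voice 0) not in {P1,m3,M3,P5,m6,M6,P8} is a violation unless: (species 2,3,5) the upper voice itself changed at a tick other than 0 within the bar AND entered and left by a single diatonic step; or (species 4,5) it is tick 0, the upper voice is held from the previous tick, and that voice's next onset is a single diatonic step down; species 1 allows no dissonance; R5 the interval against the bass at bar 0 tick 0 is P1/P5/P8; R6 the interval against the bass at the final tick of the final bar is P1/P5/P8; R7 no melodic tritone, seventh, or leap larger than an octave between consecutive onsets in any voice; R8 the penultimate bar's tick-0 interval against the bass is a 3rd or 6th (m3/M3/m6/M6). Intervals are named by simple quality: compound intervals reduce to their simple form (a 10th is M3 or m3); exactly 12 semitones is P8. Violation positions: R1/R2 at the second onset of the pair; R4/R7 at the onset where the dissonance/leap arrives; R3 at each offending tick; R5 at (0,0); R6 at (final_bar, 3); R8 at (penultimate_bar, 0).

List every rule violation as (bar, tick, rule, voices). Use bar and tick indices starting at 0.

(0, 0, R5, (0, 2))
(1, 0, R2, (1, 2))
(1, 0, R4, (0, 2))
(2, 0, R2, (0, 2))
(3, 0, R2, (0, 2))
(3, 0, R4, (0, 1))
(4, 0, R1, (0, 2))
(4, 0, R7, (1,))
(4, 0, R8, (0, 2))
(5, 3, R6, (0, 2))

bar 0: v0=A3 v1=A4 v2=C5 downbeat m3
bar 1: v0=F3 v1=A3 v2=E4 downbeat M7
bar 2: v0=D3 v1=F3 v2=A3 downbeat P5
bar 3: v0=E3 v1=F3 v2=E4 downbeat P8
bar 4: v0=B3 v1=G4 v2=B4 downbeat P8
bar 5: v0=A3 v1=A4 v2=C5 downbeat m3
  -> R5 @ bar 0 tick 0 v(0, 2): opens on m3
  -> R2 @ bar 1 tick 0 v(1, 2): A4/C5 m3 -> A3/E4 P5 similar
  -> R4 @ bar 1 tick 0 v(0, 2): F3/E4 M7 untreated
  -> R2 @ bar 2 tick 0 v(0, 2): F3/E4 M7 -> D3/A3 P5 similar
  -> R2 @ bar 3 tick 0 v(0, 2): D3/A3 P5 -> E3/E4 P8 similar
  -> R4 @ bar 3 tick 0 v(0, 1): E3/F3 m2 untreated
  -> R1 @ bar 4 tick 0 v(0, 2): E3/E4 P8 -> B3/B4 P8 similar
  -> R7 @ bar 4 tick 0 v(1,): F3->G4 leap 14st
  -> R8 @ bar 4 tick 0 v(0, 2): penult P8 not 3rd/6th
  -> R6 @ bar 5 tick 3 v(0, 2): closes on m3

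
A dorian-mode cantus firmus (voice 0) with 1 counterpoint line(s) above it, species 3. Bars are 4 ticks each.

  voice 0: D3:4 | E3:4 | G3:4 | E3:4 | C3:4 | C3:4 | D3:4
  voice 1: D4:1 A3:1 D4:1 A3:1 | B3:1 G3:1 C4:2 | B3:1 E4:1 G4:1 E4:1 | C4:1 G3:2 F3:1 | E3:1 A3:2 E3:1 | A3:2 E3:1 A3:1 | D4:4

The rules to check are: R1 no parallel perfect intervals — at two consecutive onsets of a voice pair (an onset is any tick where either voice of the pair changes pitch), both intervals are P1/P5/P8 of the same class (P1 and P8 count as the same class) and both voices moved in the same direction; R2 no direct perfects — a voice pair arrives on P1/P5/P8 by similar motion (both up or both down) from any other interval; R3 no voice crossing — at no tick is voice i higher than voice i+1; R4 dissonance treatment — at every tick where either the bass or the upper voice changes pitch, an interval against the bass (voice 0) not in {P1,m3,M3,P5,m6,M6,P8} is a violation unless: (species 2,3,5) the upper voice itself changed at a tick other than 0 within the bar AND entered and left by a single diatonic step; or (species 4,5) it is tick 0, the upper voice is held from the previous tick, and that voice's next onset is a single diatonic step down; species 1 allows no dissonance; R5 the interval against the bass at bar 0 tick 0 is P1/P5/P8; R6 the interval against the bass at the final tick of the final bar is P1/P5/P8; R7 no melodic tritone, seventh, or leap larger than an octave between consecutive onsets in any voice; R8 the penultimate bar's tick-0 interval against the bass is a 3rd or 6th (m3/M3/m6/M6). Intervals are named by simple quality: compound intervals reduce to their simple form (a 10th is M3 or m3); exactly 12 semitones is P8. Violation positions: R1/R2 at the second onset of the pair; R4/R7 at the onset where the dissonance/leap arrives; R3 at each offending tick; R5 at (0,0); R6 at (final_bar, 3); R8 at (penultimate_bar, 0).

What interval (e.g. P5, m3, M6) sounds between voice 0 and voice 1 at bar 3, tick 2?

m3

voice 0=E3 voice 1=G3 -> m3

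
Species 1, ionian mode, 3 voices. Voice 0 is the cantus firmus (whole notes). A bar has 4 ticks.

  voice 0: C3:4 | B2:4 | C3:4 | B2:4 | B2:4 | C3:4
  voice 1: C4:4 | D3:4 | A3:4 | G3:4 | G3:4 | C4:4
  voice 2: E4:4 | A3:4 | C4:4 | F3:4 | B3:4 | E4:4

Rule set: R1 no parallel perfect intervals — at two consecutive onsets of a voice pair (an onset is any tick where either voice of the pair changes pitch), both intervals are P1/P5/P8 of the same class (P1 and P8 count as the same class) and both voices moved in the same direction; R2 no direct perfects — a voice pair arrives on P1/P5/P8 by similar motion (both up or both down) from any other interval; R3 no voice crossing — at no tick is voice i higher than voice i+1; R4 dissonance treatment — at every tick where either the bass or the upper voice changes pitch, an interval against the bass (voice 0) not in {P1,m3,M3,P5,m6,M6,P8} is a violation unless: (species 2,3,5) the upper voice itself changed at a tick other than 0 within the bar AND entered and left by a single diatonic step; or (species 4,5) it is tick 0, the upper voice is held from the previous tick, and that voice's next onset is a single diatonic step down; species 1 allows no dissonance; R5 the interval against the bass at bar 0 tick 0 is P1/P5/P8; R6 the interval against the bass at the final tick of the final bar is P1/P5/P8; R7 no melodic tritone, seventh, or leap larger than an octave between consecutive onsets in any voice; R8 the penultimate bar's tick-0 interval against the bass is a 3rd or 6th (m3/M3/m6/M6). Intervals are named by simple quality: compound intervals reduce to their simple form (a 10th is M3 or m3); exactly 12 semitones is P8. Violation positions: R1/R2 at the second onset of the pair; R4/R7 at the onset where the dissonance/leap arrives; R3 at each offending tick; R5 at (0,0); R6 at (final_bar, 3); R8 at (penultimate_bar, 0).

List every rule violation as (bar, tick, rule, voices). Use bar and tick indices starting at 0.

bar 0: v0=C3 v1=C4 v2=E4 downbeat M3
bar 1: v0=B2 v1=D3 v2=A3 downbeat m7
bar 2: v0=C3 v1=A3 v2=C4 downbeat P8
bar 3: v0=B2 v1=G3 v2=F3 downbeat TT
bar 4: v0=B2 v1=G3 v2=B3 downbeat P8
bar 5: v0=C3 v1=C4 v2=E4 downbeat M3
  -> R5 @ bar 0 tick 0 v(0, 2): opens on M3
  -> R2 @ bar 1 tick 0 v(1, 2): C4/E4 M3 -> D3/A3 P5 similar
  -> R4 @ bar 1 tick 0 v(0, 2): B2/A3 m7 untreated
  -> R7 @ bar 1 tick 0 v(1,): C4->D3 leap 10st
  -> R2 @ bar 2 tick 0 v(0, 2): B2/A3 m7 -> C3/C4 P8 similar
  -> R3 @ bar 3 tick 0 v(1, 2): G3 above F3
  -> R4 @ bar 3 tick 0 v(0, 2): B2/F3 TT untreated
  -> R3 @ bar 3 tick 1 v(1, 2): G3 above F3
  -> R3 @ bar 3 tick 2 v(1, 2): G3 above F3
  -> R3 @ bar 3 tick 3 v(1, 2): G3 above F3
  -> R7 @ bar 4 tick 0 v(2,): F3->B3 leap 6st
  -> R8 @ bar 4 tick 0 v(0, 2): penult P8 not 3rd/6th
  -> R2 @ bar 5 tick 0 v(0, 1): B2/G3 m6 -> C3/C4 P8 similar
  -> R6 @ bar 5 tick 3 v(0, 2): closes on M3

(0, 0, R5, (0, 2))
(1, 0, R2, (1, 2))
(1, 0, R4, (0, 2))
(1, 0, R7, (1,))
(2, 0, R2, (0, 2))
(3, 0, R3, (1, 2))
(3, 0, R4, (0, 2))
(3, 1, R3, (1, 2))
(3, 2, R3, (1, 2))
(3, 3, R3, (1, 2))
(4, 0, R7, (2,))
(4, 0, R8, (0, 2))
(5, 0, R2, (0, 1))
(5, 3, R6, (0, 2))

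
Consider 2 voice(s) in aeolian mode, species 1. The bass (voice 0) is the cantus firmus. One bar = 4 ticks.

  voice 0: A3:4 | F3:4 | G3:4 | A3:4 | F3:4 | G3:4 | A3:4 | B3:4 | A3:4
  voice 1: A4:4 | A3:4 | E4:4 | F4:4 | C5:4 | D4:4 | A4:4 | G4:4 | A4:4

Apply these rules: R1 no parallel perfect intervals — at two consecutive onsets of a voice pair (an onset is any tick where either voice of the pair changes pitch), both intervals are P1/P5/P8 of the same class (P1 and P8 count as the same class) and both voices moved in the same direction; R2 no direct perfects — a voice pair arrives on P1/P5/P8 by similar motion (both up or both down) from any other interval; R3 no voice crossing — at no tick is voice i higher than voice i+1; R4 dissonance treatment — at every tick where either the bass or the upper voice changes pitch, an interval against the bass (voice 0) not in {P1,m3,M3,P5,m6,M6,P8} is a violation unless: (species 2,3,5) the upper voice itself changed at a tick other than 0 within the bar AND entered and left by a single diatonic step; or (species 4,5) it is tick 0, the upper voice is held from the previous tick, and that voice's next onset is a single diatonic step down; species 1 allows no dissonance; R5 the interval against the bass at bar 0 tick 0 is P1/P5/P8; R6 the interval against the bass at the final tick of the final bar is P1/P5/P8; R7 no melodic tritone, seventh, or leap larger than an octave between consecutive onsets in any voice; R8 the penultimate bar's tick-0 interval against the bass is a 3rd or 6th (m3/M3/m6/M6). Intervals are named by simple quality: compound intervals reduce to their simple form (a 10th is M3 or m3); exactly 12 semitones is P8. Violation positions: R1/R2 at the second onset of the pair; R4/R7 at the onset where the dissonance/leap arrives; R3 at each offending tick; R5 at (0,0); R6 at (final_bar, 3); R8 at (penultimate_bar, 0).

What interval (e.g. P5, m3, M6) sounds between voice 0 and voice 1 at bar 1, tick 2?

voice 0=F3 voice 1=A3 -> M3

M3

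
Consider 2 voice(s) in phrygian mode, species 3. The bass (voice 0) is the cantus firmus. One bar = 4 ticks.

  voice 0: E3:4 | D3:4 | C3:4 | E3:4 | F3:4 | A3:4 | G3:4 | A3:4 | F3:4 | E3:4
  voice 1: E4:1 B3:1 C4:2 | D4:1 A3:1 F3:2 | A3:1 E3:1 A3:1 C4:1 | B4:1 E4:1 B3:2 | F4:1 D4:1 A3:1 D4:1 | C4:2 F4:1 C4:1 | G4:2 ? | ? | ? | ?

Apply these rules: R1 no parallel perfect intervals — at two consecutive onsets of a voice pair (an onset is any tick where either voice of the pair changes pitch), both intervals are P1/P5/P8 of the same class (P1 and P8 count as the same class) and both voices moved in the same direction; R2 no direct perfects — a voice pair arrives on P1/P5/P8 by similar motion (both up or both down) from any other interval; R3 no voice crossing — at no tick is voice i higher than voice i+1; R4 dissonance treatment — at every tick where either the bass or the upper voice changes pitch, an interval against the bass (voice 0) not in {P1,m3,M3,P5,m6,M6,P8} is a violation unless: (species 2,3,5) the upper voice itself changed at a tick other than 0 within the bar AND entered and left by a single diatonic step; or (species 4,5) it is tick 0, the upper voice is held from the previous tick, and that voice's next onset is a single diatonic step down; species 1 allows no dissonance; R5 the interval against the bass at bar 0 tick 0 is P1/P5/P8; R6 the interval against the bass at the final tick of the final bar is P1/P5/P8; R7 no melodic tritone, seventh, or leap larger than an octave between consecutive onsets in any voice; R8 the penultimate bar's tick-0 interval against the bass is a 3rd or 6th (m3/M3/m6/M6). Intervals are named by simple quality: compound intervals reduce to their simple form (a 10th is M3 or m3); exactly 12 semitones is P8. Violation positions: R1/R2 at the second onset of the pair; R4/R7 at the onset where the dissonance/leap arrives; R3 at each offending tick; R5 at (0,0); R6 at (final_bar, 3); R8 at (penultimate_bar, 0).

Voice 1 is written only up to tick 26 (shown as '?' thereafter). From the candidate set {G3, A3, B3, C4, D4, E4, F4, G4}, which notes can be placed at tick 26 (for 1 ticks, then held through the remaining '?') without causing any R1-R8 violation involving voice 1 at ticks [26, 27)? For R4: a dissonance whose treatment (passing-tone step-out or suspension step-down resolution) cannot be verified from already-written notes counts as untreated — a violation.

{B3, D4, E4, G3, G4}

G3: legal
A3: violates R4,R7
B3: legal
C4: violates R4
D4: legal
E4: legal
F4: violates R4
G4: legal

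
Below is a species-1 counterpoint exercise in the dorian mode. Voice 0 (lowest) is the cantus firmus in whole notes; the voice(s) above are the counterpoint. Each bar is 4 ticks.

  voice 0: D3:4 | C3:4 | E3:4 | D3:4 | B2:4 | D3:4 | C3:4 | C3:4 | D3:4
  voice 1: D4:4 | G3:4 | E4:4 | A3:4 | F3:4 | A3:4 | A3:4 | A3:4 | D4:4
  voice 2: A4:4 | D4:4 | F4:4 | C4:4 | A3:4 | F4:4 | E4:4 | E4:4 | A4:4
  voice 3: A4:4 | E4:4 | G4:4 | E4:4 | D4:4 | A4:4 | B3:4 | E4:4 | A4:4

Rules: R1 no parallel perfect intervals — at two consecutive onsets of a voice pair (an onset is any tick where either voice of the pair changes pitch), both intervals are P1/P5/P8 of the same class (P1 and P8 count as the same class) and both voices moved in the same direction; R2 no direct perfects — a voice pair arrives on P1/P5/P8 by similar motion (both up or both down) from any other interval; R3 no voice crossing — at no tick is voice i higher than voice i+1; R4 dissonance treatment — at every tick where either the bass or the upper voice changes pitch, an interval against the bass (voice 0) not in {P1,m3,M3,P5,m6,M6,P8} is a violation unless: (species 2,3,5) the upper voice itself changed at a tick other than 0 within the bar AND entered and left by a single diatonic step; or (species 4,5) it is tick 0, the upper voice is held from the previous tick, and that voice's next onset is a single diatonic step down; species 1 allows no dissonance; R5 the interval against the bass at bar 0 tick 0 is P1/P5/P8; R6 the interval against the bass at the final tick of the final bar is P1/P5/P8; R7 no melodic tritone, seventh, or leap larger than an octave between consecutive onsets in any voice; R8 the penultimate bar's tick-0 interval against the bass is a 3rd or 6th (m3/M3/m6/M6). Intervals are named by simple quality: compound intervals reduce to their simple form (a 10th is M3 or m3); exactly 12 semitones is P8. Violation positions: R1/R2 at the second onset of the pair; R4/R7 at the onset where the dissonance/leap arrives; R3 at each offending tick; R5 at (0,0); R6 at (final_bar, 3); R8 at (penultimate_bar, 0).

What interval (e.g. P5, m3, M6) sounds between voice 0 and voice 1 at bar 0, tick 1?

voice 0=D3 voice 1=D4 -> P8

P8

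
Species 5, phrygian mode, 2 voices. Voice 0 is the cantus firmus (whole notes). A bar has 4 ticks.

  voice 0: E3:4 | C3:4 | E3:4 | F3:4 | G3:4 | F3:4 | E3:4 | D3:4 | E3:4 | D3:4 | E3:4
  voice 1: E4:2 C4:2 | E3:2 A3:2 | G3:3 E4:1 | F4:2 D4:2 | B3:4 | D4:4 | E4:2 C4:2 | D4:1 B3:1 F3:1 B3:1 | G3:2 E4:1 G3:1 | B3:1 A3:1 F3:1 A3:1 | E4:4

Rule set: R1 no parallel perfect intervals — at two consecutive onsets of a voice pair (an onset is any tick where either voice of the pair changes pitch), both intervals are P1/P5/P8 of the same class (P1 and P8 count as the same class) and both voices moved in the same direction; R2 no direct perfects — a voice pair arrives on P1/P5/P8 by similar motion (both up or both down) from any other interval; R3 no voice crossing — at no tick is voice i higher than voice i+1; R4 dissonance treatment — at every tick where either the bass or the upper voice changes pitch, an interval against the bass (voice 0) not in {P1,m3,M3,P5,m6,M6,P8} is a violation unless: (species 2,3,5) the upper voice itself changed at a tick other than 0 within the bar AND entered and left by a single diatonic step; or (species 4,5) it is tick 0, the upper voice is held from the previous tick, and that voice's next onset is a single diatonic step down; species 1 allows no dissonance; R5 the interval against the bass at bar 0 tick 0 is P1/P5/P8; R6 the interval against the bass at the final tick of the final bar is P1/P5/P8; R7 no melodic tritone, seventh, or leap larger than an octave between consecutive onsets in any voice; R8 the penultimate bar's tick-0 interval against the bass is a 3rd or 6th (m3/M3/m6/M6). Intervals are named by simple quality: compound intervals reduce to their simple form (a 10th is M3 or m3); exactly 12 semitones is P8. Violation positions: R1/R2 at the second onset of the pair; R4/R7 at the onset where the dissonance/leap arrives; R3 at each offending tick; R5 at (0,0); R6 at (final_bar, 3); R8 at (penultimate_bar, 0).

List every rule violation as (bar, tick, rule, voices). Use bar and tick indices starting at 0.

bar 0: v0=E3 v1=E4 downbeat P8
bar 1: v0=C3 v1=E3 downbeat M3
bar 2: v0=E3 v1=G3 downbeat m3
bar 3: v0=F3 v1=F4 downbeat P8
bar 4: v0=G3 v1=B3 downbeat M3
bar 5: v0=F3 v1=D4 downbeat M6
bar 6: v0=E3 v1=E4 downbeat P8
bar 7: v0=D3 v1=D4 downbeat P8
bar 8: v0=E3 v1=G3 downbeat m3
bar 9: v0=D3 v1=B3 downbeat M6
bar 10: v0=E3 v1=E4 downbeat P8
  -> R1 @ bar 3 tick 0 v(0, 1): E3/E4 P8 -> F3/F4 P8 similar
  -> R7 @ bar 7 tick 2 v(1,): B3->F3 leap 6st
  -> R7 @ bar 7 tick 3 v(1,): F3->B3 leap 6st
  -> R2 @ bar 10 tick 0 v(0, 1): D3/A3 P5 -> E3/E4 P8 similar

(3, 0, R1, (0, 1))
(7, 2, R7, (1,))
(7, 3, R7, (1,))
(10, 0, R2, (0, 1))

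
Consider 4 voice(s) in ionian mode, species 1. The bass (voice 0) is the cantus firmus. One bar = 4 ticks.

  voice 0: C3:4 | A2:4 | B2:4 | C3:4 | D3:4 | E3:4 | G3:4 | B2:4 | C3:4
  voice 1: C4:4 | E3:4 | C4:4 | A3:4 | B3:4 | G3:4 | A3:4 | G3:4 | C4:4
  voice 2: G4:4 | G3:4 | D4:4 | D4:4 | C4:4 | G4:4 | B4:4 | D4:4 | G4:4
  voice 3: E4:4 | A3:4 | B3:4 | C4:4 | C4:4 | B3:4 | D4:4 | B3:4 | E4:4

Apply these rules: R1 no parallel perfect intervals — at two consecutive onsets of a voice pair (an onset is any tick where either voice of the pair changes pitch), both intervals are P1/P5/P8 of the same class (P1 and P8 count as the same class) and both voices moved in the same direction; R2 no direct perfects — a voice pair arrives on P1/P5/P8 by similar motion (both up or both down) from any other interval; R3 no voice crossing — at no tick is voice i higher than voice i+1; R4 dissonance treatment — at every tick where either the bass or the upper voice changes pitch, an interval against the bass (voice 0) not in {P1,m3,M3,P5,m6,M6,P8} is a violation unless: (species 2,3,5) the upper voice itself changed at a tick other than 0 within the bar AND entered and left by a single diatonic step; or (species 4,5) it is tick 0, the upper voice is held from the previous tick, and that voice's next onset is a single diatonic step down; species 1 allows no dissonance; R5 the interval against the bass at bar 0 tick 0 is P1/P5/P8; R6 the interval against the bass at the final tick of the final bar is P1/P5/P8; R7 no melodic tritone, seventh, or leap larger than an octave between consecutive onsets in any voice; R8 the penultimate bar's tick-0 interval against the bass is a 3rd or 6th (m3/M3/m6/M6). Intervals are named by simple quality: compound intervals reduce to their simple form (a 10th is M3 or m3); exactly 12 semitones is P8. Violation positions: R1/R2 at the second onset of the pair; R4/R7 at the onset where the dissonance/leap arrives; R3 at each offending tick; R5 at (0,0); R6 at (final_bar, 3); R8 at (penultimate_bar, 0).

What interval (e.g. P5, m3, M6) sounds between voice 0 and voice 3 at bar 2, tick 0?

P8

voice 0=B2 voice 3=B3 -> P8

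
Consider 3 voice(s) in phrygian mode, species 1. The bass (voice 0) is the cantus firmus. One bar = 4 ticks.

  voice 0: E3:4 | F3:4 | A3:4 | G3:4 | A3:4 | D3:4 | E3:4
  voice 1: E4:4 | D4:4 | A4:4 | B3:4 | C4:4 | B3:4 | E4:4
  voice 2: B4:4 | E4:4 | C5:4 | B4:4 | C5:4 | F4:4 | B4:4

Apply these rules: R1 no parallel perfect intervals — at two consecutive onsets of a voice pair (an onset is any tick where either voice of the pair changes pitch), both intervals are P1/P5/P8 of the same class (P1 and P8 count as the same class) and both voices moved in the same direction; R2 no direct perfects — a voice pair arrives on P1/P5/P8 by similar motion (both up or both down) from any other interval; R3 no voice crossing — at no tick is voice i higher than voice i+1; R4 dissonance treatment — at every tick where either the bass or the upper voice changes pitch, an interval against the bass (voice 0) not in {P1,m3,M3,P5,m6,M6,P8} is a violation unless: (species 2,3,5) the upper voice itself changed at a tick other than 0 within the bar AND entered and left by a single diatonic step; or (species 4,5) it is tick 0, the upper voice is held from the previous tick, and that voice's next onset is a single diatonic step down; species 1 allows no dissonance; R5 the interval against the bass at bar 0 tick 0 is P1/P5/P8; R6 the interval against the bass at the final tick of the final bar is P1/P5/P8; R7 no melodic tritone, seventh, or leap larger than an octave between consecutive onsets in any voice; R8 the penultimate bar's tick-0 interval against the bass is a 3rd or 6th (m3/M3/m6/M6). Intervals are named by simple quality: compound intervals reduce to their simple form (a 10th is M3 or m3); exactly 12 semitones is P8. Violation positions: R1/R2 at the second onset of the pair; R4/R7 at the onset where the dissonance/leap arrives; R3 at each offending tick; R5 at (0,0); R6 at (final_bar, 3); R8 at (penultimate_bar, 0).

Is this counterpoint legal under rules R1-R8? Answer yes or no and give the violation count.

No (9 violations)

bar 0: v0=E3 v1=E4 v2=B4 (P5)
bar 1: v0=F3 v1=D4 v2=E4 (M7)
bar 2: v0=A3 v1=A4 v2=C5 (m3)
bar 3: v0=G3 v1=B3 v2=B4 (M3)
bar 4: v0=A3 v1=C4 v2=C5 (m3)
bar 5: v0=D3 v1=B3 v2=F4 (m3)
bar 6: v0=E3 v1=E4 v2=B4 (P5)
  R4 @ bar1.0: F3/E4 M7 untreated
  R2 @ bar2.0: F3/D4 M6 -> A3/A4 P8 similar
  R2 @ bar3.0: A4/C5 m3 -> B3/B4 P8 similar
  R7 @ bar3.0: A4->B3 leap 10st
  R1 @ bar4.0: B3/B4 P8 -> C4/C5 P8 similar
  R2 @ bar6.0: D3/B3 M6 -> E3/E4 P8 similar
  R2 @ bar6.0: D3/F4 m3 -> E3/B4 P5 similar
  R2 @ bar6.0: B3/F4 TT -> E4/B4 P5 similar
  R7 @ bar6.0: F4->B4 leap 6st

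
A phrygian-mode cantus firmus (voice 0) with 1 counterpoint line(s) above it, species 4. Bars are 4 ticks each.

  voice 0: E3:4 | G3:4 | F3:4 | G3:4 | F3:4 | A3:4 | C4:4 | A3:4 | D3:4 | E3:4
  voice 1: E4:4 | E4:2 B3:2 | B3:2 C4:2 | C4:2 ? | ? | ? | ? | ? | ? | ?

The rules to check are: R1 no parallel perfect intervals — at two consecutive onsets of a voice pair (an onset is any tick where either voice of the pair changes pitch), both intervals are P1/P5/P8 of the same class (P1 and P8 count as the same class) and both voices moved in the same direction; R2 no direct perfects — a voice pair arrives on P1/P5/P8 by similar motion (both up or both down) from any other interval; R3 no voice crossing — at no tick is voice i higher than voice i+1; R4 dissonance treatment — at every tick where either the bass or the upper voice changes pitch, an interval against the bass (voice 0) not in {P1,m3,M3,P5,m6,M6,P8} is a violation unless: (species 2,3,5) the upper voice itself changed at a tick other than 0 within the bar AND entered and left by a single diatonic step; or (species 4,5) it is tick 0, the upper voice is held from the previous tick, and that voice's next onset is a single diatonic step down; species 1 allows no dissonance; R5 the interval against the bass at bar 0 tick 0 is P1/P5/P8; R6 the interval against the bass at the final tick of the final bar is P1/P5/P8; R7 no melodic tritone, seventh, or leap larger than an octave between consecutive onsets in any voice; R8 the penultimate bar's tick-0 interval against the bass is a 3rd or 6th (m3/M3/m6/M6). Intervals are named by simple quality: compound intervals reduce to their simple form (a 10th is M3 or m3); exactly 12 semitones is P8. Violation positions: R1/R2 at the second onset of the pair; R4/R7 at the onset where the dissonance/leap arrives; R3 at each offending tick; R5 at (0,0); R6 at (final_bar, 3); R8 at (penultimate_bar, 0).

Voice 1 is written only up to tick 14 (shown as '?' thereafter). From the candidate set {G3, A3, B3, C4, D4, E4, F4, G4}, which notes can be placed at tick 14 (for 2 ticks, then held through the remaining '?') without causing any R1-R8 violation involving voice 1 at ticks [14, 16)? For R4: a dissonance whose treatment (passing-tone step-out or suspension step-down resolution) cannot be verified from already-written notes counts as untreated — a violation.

G3: legal
A3: violates R4
B3: legal
C4: legal
D4: legal
E4: legal
F4: violates R4
G4: legal

{B3, C4, D4, E4, G3, G4}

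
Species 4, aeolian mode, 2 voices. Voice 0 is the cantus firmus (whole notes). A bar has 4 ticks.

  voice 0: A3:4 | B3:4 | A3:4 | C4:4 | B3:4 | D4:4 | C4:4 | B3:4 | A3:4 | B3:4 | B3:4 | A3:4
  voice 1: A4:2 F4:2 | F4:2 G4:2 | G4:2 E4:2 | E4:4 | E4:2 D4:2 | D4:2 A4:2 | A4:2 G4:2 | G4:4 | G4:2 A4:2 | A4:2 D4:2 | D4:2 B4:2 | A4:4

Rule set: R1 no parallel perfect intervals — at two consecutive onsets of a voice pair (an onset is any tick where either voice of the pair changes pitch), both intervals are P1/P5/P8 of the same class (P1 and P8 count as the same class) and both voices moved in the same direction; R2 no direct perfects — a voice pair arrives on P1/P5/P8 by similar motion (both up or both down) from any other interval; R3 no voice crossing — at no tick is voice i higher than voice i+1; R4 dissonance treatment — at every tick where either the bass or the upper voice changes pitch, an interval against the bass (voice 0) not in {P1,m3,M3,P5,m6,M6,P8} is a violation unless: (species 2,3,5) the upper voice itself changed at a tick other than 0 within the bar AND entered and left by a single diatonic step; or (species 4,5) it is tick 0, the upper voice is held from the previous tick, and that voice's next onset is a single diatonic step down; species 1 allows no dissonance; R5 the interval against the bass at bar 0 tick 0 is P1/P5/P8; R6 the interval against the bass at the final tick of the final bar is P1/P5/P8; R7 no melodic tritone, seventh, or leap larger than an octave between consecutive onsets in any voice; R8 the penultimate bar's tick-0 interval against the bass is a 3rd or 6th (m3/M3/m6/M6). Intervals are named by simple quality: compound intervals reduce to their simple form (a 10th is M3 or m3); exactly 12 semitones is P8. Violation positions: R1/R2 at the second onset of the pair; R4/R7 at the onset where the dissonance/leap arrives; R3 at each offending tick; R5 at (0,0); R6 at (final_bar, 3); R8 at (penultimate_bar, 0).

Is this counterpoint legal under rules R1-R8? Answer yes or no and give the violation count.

bar 0: v0=A3 v1=A4 (P8)
bar 1: v0=B3 v1=F4 (TT)
bar 2: v0=A3 v1=G4 (m7)
bar 3: v0=C4 v1=E4 (M3)
bar 4: v0=B3 v1=E4 (P4)
bar 5: v0=D4 v1=D4 (P1)
bar 6: v0=C4 v1=A4 (M6)
bar 7: v0=B3 v1=G4 (m6)
bar 8: v0=A3 v1=G4 (m7)
bar 9: v0=B3 v1=A4 (m7)
bar 10: v0=B3 v1=D4 (m3)
bar 11: v0=A3 v1=A4 (P8)
  R4 @ bar1.0: B3/F4 TT untreated
  R4 @ bar2.0: A3/G4 m7 untreated
  R4 @ bar8.0: A3/G4 m7 untreated
  R4 @ bar9.0: B3/A4 m7 untreated
  R1 @ bar11.0: B3/B4 P8 -> A3/A4 P8 similar

No (5 violations)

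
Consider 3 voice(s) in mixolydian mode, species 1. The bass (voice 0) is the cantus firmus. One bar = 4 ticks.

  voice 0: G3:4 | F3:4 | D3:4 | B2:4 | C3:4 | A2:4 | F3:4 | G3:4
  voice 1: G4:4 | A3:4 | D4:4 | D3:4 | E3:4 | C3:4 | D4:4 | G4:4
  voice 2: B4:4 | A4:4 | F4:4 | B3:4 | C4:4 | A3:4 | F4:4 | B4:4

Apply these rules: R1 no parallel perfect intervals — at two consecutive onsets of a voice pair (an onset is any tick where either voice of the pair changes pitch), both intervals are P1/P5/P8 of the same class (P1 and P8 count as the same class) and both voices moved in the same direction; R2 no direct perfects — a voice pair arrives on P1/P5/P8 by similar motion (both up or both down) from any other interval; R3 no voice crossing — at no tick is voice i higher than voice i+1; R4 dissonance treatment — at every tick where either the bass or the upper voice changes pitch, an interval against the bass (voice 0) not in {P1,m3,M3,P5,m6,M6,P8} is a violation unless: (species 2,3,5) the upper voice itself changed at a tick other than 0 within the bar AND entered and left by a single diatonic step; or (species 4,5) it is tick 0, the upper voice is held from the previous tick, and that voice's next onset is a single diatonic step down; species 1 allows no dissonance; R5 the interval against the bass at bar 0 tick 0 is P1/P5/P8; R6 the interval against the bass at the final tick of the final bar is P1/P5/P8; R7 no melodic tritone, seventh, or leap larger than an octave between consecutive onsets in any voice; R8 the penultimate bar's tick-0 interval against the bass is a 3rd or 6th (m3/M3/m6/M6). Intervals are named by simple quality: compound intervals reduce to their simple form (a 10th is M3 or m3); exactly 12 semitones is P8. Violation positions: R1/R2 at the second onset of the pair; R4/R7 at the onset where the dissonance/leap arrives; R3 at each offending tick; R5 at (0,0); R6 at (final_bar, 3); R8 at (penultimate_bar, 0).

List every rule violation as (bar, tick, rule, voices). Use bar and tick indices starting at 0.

(0, 0, R5, (0, 2))
(1, 0, R2, (1, 2))
(1, 0, R7, (1,))
(3, 0, R2, (0, 2))
(3, 0, R7, (2,))
(4, 0, R1, (0, 2))
(5, 0, R1, (0, 2))
(6, 0, R1, (0, 2))
(6, 0, R7, (1,))
(6, 0, R8, (0, 2))
(7, 0, R2, (0, 1))
(7, 0, R7, (2,))
(7, 3, R6, (0, 2))

bar 0: v0=G3 v1=G4 v2=B4 downbeat M3
bar 1: v0=F3 v1=A3 v2=A4 downbeat M3
bar 2: v0=D3 v1=D4 v2=F4 downbeat m3
bar 3: v0=B2 v1=D3 v2=B3 downbeat P8
bar 4: v0=C3 v1=E3 v2=C4 downbeat P8
bar 5: v0=A2 v1=C3 v2=A3 downbeat P8
bar 6: v0=F3 v1=D4 v2=F4 downbeat P8
bar 7: v0=G3 v1=G4 v2=B4 downbeat M3
  -> R5 @ bar 0 tick 0 v(0, 2): opens on M3
  -> R2 @ bar 1 tick 0 v(1, 2): G4/B4 M3 -> A3/A4 P8 similar
  -> R7 @ bar 1 tick 0 v(1,): G4->A3 leap 10st
  -> R2 @ bar 3 tick 0 v(0, 2): D3/F4 m3 -> B2/B3 P8 similar
  -> R7 @ bar 3 tick 0 v(2,): F4->B3 leap 6st
  -> R1 @ bar 4 tick 0 v(0, 2): B2/B3 P8 -> C3/C4 P8 similar
  -> R1 @ bar 5 tick 0 v(0, 2): C3/C4 P8 -> A2/A3 P8 similar
  -> R1 @ bar 6 tick 0 v(0, 2): A2/A3 P8 -> F3/F4 P8 similar
  -> R7 @ bar 6 tick 0 v(1,): C3->D4 leap 14st
  -> R8 @ bar 6 tick 0 v(0, 2): penult P8 not 3rd/6th
  -> R2 @ bar 7 tick 0 v(0, 1): F3/D4 M6 -> G3/G4 P8 similar
  -> R7 @ bar 7 tick 0 v(2,): F4->B4 leap 6st
  -> R6 @ bar 7 tick 3 v(0, 2): closes on M3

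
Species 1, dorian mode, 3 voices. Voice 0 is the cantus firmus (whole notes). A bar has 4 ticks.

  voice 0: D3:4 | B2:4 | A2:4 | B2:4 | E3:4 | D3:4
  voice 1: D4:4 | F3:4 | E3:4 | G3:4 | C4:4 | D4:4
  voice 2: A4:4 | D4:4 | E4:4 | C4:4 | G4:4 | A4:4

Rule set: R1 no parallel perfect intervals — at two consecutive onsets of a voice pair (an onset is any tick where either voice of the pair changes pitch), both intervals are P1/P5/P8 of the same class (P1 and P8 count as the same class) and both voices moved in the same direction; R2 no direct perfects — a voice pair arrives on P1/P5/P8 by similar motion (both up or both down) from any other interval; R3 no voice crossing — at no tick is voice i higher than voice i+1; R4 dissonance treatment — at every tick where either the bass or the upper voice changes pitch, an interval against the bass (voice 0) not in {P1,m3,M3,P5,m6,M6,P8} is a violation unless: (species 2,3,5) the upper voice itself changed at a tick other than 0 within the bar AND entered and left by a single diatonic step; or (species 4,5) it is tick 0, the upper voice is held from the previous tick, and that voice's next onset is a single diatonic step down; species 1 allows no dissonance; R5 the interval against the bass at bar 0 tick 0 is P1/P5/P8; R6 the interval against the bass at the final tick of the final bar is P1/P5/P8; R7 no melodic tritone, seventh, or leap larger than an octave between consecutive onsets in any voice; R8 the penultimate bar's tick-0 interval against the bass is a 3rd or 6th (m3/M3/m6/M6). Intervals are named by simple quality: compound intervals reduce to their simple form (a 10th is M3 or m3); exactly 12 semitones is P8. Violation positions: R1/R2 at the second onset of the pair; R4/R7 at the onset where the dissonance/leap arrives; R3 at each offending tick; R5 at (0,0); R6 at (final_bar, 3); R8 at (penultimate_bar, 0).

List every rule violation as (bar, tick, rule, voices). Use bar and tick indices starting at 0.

(1, 0, R4, (0, 1))
(2, 0, R2, (0, 1))
(3, 0, R4, (0, 2))
(4, 0, R2, (1, 2))
(5, 0, R1, (1, 2))

bar 0: v0=D3 v1=D4 v2=A4 downbeat P5
bar 1: v0=B2 v1=F3 v2=D4 downbeat m3
bar 2: v0=A2 v1=E3 v2=E4 downbeat P5
bar 3: v0=B2 v1=G3 v2=C4 downbeat m2
bar 4: v0=E3 v1=C4 v2=G4 downbeat m3
bar 5: v0=D3 v1=D4 v2=A4 downbeat P5
  -> R4 @ bar 1 tick 0 v(0, 1): B2/F3 TT untreated
  -> R2 @ bar 2 tick 0 v(0, 1): B2/F3 TT -> A2/E3 P5 similar
  -> R4 @ bar 3 tick 0 v(0, 2): B2/C4 m2 untreated
  -> R2 @ bar 4 tick 0 v(1, 2): G3/C4 P4 -> C4/G4 P5 similar
  -> R1 @ bar 5 tick 0 v(1, 2): C4/G4 P5 -> D4/A4 P5 similar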